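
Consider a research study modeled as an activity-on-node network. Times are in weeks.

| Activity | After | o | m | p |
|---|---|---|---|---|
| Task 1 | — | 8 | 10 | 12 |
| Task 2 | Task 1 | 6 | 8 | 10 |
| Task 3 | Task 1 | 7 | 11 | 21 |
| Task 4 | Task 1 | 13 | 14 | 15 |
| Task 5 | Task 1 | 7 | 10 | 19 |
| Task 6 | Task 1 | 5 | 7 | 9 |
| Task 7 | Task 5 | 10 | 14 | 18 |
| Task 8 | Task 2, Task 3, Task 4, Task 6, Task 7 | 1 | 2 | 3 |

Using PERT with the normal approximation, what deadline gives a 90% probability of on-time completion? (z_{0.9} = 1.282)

te_Task 1 = (8 + 4·10 + 12)/6 = 60/6 = 10; σ²_Task 1 = ((12−8)/6)² = 0.444
te_Task 2 = (6 + 4·8 + 10)/6 = 48/6 = 8; σ²_Task 2 = ((10−6)/6)² = 0.444
te_Task 3 = (7 + 4·11 + 21)/6 = 72/6 = 12; σ²_Task 3 = ((21−7)/6)² = 5.444
te_Task 4 = (13 + 4·14 + 15)/6 = 84/6 = 14; σ²_Task 4 = ((15−13)/6)² = 0.111
te_Task 5 = (7 + 4·10 + 19)/6 = 66/6 = 11; σ²_Task 5 = ((19−7)/6)² = 4.000
te_Task 6 = (5 + 4·7 + 9)/6 = 42/6 = 7; σ²_Task 6 = ((9−5)/6)² = 0.444
te_Task 7 = (10 + 4·14 + 18)/6 = 84/6 = 14; σ²_Task 7 = ((18−10)/6)² = 1.778
te_Task 8 = (1 + 4·2 + 3)/6 = 12/6 = 2; σ²_Task 8 = ((3−1)/6)² = 0.111

Forward pass:
ES_Task 1 = 0; EF_Task 1 = 10
ES_Task 2 = 10; EF_Task 2 = 10+8 = 18
ES_Task 3 = 10; EF_Task 3 = 10+12 = 22
ES_Task 4 = 10; EF_Task 4 = 10+14 = 24
ES_Task 5 = 10; EF_Task 5 = 10+11 = 21
ES_Task 6 = 10; EF_Task 6 = 10+7 = 17
ES_Task 7 = 21; EF_Task 7 = 21+14 = 35
ES_Task 8 = max(EF_Task 2=18, EF_Task 3=22, EF_Task 4=24, EF_Task 6=17, EF_Task 7=35) = 35; EF_Task 8 = 35+2 = 37
Expected project duration μ = 37 weeks. Critical path: Task 1 → Task 5 → Task 7 → Task 8.

Variance along critical path = 0.444 + 4.000 + 1.778 + 0.111 = 6.333; σ = 2.517 weeks.
D = μ + z·σ = 37 + 1.282·2.517 = 40.2 weeks

40.2 weeks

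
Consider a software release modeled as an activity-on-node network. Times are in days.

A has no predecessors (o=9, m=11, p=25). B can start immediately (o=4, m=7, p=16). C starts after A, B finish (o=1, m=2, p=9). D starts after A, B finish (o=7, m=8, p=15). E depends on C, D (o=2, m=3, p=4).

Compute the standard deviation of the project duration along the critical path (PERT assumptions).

3.00 days

te_A = (9 + 4·11 + 25)/6 = 78/6 = 13; σ²_A = ((25−9)/6)² = 7.111
te_B = (4 + 4·7 + 16)/6 = 48/6 = 8; σ²_B = ((16−4)/6)² = 4.000
te_C = (1 + 4·2 + 9)/6 = 18/6 = 3; σ²_C = ((9−1)/6)² = 1.778
te_D = (7 + 4·8 + 15)/6 = 54/6 = 9; σ²_D = ((15−7)/6)² = 1.778
te_E = (2 + 4·3 + 4)/6 = 18/6 = 3; σ²_E = ((4−2)/6)² = 0.111

Forward pass:
ES_A = 0; EF_A = 13
ES_B = 0; EF_B = 8
ES_C = max(EF_A=13, EF_B=8) = 13; EF_C = 13+3 = 16
ES_D = max(EF_A=13, EF_B=8) = 13; EF_D = 13+9 = 22
ES_E = max(EF_C=16, EF_D=22) = 22; EF_E = 22+3 = 25
Expected project duration μ = 25 days. Critical path: A → D → E.

Variance along critical path = 7.111 + 1.778 + 0.111 = 9.000
σ = √9.000 = 3.000 days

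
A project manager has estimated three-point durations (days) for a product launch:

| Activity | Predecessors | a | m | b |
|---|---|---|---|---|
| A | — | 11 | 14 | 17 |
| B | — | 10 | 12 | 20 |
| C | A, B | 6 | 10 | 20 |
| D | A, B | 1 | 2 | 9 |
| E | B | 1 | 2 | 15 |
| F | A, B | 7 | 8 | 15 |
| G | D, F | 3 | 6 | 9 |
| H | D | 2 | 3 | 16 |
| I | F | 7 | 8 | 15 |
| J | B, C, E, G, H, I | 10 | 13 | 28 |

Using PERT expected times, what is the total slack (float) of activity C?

te_A = (11 + 4·14 + 17)/6 = 84/6 = 14
te_B = (10 + 4·12 + 20)/6 = 78/6 = 13
te_C = (6 + 4·10 + 20)/6 = 66/6 = 11
te_D = (1 + 4·2 + 9)/6 = 18/6 = 3
te_E = (1 + 4·2 + 15)/6 = 24/6 = 4
te_F = (7 + 4·8 + 15)/6 = 54/6 = 9
te_G = (3 + 4·6 + 9)/6 = 36/6 = 6
te_H = (2 + 4·3 + 16)/6 = 30/6 = 5
te_I = (7 + 4·8 + 15)/6 = 54/6 = 9
te_J = (10 + 4·13 + 28)/6 = 90/6 = 15

Forward pass:
ES_A = 0; EF_A = 14
ES_B = 0; EF_B = 13
ES_C = max(EF_A=14, EF_B=13) = 14; EF_C = 14+11 = 25
ES_D = max(EF_A=14, EF_B=13) = 14; EF_D = 14+3 = 17
ES_E = 13; EF_E = 13+4 = 17
ES_F = max(EF_A=14, EF_B=13) = 14; EF_F = 14+9 = 23
ES_G = max(EF_D=17, EF_F=23) = 23; EF_G = 23+6 = 29
ES_H = 17; EF_H = 17+5 = 22
ES_I = 23; EF_I = 23+9 = 32
ES_J = max(EF_B=13, EF_C=25, EF_E=17, EF_G=29, EF_H=22, EF_I=32) = 32; EF_J = 32+15 = 47
Expected project duration μ = 47 days. Critical path: A → F → I → J.

Backward pass:
LF_J = 47; LS_J = 47−15 = 32
LF_I = LS_J = 32; LS_I = 32−9 = 23
LF_H = LS_J = 32; LS_H = 32−5 = 27
LF_G = LS_J = 32; LS_G = 32−6 = 26
LF_F = min(LS_G=26, LS_I=23) = 23; LS_F = 23−9 = 14
LF_E = LS_J = 32; LS_E = 32−4 = 28
LF_D = min(LS_G=26, LS_H=27) = 26; LS_D = 26−3 = 23
LF_C = LS_J = 32; LS_C = 32−11 = 21
LF_B = min(LS_C=21, LS_D=23, LS_E=28, LS_F=14, LS_J=32) = 14; LS_B = 14−13 = 1
LF_A = min(LS_C=21, LS_D=23, LS_F=14) = 14; LS_A = 14−14 = 0
Slack_C = LS_C − ES_C = 21 − 14 = 7

7 days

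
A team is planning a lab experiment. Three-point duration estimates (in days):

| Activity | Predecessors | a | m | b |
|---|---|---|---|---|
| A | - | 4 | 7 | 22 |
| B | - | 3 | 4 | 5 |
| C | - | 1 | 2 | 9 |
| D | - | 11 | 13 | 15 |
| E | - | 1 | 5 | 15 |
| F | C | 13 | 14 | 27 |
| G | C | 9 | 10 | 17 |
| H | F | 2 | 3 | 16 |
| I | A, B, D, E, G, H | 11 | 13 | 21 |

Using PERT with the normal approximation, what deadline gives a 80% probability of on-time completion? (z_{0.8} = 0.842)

41.3 days

te_A = (4 + 4·7 + 22)/6 = 54/6 = 9; σ²_A = ((22−4)/6)² = 9.000
te_B = (3 + 4·4 + 5)/6 = 24/6 = 4; σ²_B = ((5−3)/6)² = 0.111
te_C = (1 + 4·2 + 9)/6 = 18/6 = 3; σ²_C = ((9−1)/6)² = 1.778
te_D = (11 + 4·13 + 15)/6 = 78/6 = 13; σ²_D = ((15−11)/6)² = 0.444
te_E = (1 + 4·5 + 15)/6 = 36/6 = 6; σ²_E = ((15−1)/6)² = 5.444
te_F = (13 + 4·14 + 27)/6 = 96/6 = 16; σ²_F = ((27−13)/6)² = 5.444
te_G = (9 + 4·10 + 17)/6 = 66/6 = 11; σ²_G = ((17−9)/6)² = 1.778
te_H = (2 + 4·3 + 16)/6 = 30/6 = 5; σ²_H = ((16−2)/6)² = 5.444
te_I = (11 + 4·13 + 21)/6 = 84/6 = 14; σ²_I = ((21−11)/6)² = 2.778

Forward pass:
ES_A = 0; EF_A = 9
ES_B = 0; EF_B = 4
ES_C = 0; EF_C = 3
ES_D = 0; EF_D = 13
ES_E = 0; EF_E = 6
ES_F = 3; EF_F = 3+16 = 19
ES_G = 3; EF_G = 3+11 = 14
ES_H = 19; EF_H = 19+5 = 24
ES_I = max(EF_A=9, EF_B=4, EF_D=13, EF_E=6, EF_G=14, EF_H=24) = 24; EF_I = 24+14 = 38
Expected project duration μ = 38 days. Critical path: C → F → H → I.

Variance along critical path = 1.778 + 5.444 + 5.444 + 2.778 = 15.444; σ = 3.930 days.
D = μ + z·σ = 38 + 0.842·3.930 = 41.3 days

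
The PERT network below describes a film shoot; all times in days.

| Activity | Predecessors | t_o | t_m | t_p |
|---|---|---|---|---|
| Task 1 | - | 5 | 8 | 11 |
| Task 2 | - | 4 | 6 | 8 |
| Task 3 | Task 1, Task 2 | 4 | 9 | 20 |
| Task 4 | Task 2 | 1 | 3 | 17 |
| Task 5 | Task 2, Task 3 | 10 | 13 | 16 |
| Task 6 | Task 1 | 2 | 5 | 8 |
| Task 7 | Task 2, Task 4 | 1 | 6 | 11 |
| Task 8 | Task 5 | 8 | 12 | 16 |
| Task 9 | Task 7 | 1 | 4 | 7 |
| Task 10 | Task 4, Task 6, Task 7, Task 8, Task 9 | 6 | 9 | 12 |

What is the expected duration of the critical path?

te_Task 1 = (5 + 4·8 + 11)/6 = 48/6 = 8
te_Task 2 = (4 + 4·6 + 8)/6 = 36/6 = 6
te_Task 3 = (4 + 4·9 + 20)/6 = 60/6 = 10
te_Task 4 = (1 + 4·3 + 17)/6 = 30/6 = 5
te_Task 5 = (10 + 4·13 + 16)/6 = 78/6 = 13
te_Task 6 = (2 + 4·5 + 8)/6 = 30/6 = 5
te_Task 7 = (1 + 4·6 + 11)/6 = 36/6 = 6
te_Task 8 = (8 + 4·12 + 16)/6 = 72/6 = 12
te_Task 9 = (1 + 4·4 + 7)/6 = 24/6 = 4
te_Task 10 = (6 + 4·9 + 12)/6 = 54/6 = 9

Forward pass:
ES_Task 1 = 0; EF_Task 1 = 8
ES_Task 2 = 0; EF_Task 2 = 6
ES_Task 3 = max(EF_Task 1=8, EF_Task 2=6) = 8; EF_Task 3 = 8+10 = 18
ES_Task 4 = 6; EF_Task 4 = 6+5 = 11
ES_Task 5 = max(EF_Task 2=6, EF_Task 3=18) = 18; EF_Task 5 = 18+13 = 31
ES_Task 6 = 8; EF_Task 6 = 8+5 = 13
ES_Task 7 = max(EF_Task 2=6, EF_Task 4=11) = 11; EF_Task 7 = 11+6 = 17
ES_Task 8 = 31; EF_Task 8 = 31+12 = 43
ES_Task 9 = 17; EF_Task 9 = 17+4 = 21
ES_Task 10 = max(EF_Task 4=11, EF_Task 6=13, EF_Task 7=17, EF_Task 8=43, EF_Task 9=21) = 43; EF_Task 10 = 43+9 = 52
Expected project duration μ = 52 days. Critical path: Task 1 → Task 3 → Task 5 → Task 8 → Task 10.

52 days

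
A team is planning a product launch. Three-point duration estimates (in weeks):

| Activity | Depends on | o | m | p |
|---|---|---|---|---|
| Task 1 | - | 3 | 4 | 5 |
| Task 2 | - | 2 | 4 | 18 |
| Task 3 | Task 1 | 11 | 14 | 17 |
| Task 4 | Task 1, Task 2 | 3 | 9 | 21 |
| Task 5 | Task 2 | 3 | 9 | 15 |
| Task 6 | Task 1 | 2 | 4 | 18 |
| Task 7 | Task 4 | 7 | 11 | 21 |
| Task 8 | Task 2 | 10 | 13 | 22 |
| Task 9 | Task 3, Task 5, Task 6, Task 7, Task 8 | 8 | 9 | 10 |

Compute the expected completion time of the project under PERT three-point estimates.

te_Task 1 = (3 + 4·4 + 5)/6 = 24/6 = 4
te_Task 2 = (2 + 4·4 + 18)/6 = 36/6 = 6
te_Task 3 = (11 + 4·14 + 17)/6 = 84/6 = 14
te_Task 4 = (3 + 4·9 + 21)/6 = 60/6 = 10
te_Task 5 = (3 + 4·9 + 15)/6 = 54/6 = 9
te_Task 6 = (2 + 4·4 + 18)/6 = 36/6 = 6
te_Task 7 = (7 + 4·11 + 21)/6 = 72/6 = 12
te_Task 8 = (10 + 4·13 + 22)/6 = 84/6 = 14
te_Task 9 = (8 + 4·9 + 10)/6 = 54/6 = 9

Forward pass:
ES_Task 1 = 0; EF_Task 1 = 4
ES_Task 2 = 0; EF_Task 2 = 6
ES_Task 3 = 4; EF_Task 3 = 4+14 = 18
ES_Task 4 = max(EF_Task 1=4, EF_Task 2=6) = 6; EF_Task 4 = 6+10 = 16
ES_Task 5 = 6; EF_Task 5 = 6+9 = 15
ES_Task 6 = 4; EF_Task 6 = 4+6 = 10
ES_Task 7 = 16; EF_Task 7 = 16+12 = 28
ES_Task 8 = 6; EF_Task 8 = 6+14 = 20
ES_Task 9 = max(EF_Task 3=18, EF_Task 5=15, EF_Task 6=10, EF_Task 7=28, EF_Task 8=20) = 28; EF_Task 9 = 28+9 = 37
Expected project duration μ = 37 weeks. Critical path: Task 2 → Task 4 → Task 7 → Task 9.

37 weeks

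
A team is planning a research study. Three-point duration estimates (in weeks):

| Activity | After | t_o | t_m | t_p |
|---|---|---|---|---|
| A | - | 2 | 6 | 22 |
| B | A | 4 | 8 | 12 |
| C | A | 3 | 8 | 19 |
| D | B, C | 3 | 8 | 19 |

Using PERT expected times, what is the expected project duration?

te_A = (2 + 4·6 + 22)/6 = 48/6 = 8
te_B = (4 + 4·8 + 12)/6 = 48/6 = 8
te_C = (3 + 4·8 + 19)/6 = 54/6 = 9
te_D = (3 + 4·8 + 19)/6 = 54/6 = 9

Forward pass:
ES_A = 0; EF_A = 8
ES_B = 8; EF_B = 8+8 = 16
ES_C = 8; EF_C = 8+9 = 17
ES_D = max(EF_B=16, EF_C=17) = 17; EF_D = 17+9 = 26
Expected project duration μ = 26 weeks. Critical path: A → C → D.

26 weeks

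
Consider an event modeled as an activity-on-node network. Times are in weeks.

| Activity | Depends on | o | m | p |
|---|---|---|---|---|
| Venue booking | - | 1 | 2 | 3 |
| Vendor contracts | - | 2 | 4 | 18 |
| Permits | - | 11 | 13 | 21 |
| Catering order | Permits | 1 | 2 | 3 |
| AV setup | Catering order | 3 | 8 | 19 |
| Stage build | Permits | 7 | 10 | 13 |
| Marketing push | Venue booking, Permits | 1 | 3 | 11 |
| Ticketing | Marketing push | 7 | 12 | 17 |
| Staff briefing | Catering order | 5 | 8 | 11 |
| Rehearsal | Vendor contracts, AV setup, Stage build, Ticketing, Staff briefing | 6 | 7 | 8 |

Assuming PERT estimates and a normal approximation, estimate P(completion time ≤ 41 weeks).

te_Venue booking = (1 + 4·2 + 3)/6 = 12/6 = 2; σ²_Venue booking = ((3−1)/6)² = 0.111
te_Vendor contracts = (2 + 4·4 + 18)/6 = 36/6 = 6; σ²_Vendor contracts = ((18−2)/6)² = 7.111
te_Permits = (11 + 4·13 + 21)/6 = 84/6 = 14; σ²_Permits = ((21−11)/6)² = 2.778
te_Catering order = (1 + 4·2 + 3)/6 = 12/6 = 2; σ²_Catering order = ((3−1)/6)² = 0.111
te_AV setup = (3 + 4·8 + 19)/6 = 54/6 = 9; σ²_AV setup = ((19−3)/6)² = 7.111
te_Stage build = (7 + 4·10 + 13)/6 = 60/6 = 10; σ²_Stage build = ((13−7)/6)² = 1.000
te_Marketing push = (1 + 4·3 + 11)/6 = 24/6 = 4; σ²_Marketing push = ((11−1)/6)² = 2.778
te_Ticketing = (7 + 4·12 + 17)/6 = 72/6 = 12; σ²_Ticketing = ((17−7)/6)² = 2.778
te_Staff briefing = (5 + 4·8 + 11)/6 = 48/6 = 8; σ²_Staff briefing = ((11−5)/6)² = 1.000
te_Rehearsal = (6 + 4·7 + 8)/6 = 42/6 = 7; σ²_Rehearsal = ((8−6)/6)² = 0.111

Forward pass:
ES_Venue booking = 0; EF_Venue booking = 2
ES_Vendor contracts = 0; EF_Vendor contracts = 6
ES_Permits = 0; EF_Permits = 14
ES_Catering order = 14; EF_Catering order = 14+2 = 16
ES_AV setup = 16; EF_AV setup = 16+9 = 25
ES_Stage build = 14; EF_Stage build = 14+10 = 24
ES_Marketing push = max(EF_Venue booking=2, EF_Permits=14) = 14; EF_Marketing push = 14+4 = 18
ES_Ticketing = 18; EF_Ticketing = 18+12 = 30
ES_Staff briefing = 16; EF_Staff briefing = 16+8 = 24
ES_Rehearsal = max(EF_Vendor contracts=6, EF_AV setup=25, EF_Stage build=24, EF_Ticketing=30, EF_Staff briefing=24) = 30; EF_Rehearsal = 30+7 = 37
Expected project duration μ = 37 weeks. Critical path: Permits → Marketing push → Ticketing → Rehearsal.

Variance along critical path = 2.778 + 2.778 + 2.778 + 0.111 = 8.444; σ = √8.444 = 2.906 weeks.
Z = (41 − 37) / 2.906 = 1.376
P(T ≤ 41) = Φ(1.376) ≈ 0.916

0.916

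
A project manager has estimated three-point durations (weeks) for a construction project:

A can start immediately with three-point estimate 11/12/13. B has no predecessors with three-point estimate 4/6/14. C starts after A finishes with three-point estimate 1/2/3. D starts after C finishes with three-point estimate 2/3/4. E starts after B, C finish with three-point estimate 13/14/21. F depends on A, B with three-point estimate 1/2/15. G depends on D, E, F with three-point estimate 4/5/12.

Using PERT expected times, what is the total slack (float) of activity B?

7 weeks

te_A = (11 + 4·12 + 13)/6 = 72/6 = 12
te_B = (4 + 4·6 + 14)/6 = 42/6 = 7
te_C = (1 + 4·2 + 3)/6 = 12/6 = 2
te_D = (2 + 4·3 + 4)/6 = 18/6 = 3
te_E = (13 + 4·14 + 21)/6 = 90/6 = 15
te_F = (1 + 4·2 + 15)/6 = 24/6 = 4
te_G = (4 + 4·5 + 12)/6 = 36/6 = 6

Forward pass:
ES_A = 0; EF_A = 12
ES_B = 0; EF_B = 7
ES_C = 12; EF_C = 12+2 = 14
ES_D = 14; EF_D = 14+3 = 17
ES_E = max(EF_B=7, EF_C=14) = 14; EF_E = 14+15 = 29
ES_F = max(EF_A=12, EF_B=7) = 12; EF_F = 12+4 = 16
ES_G = max(EF_D=17, EF_E=29, EF_F=16) = 29; EF_G = 29+6 = 35
Expected project duration μ = 35 weeks. Critical path: A → C → E → G.

Backward pass:
LF_G = 35; LS_G = 35−6 = 29
LF_F = LS_G = 29; LS_F = 29−4 = 25
LF_E = LS_G = 29; LS_E = 29−15 = 14
LF_D = LS_G = 29; LS_D = 29−3 = 26
LF_C = min(LS_D=26, LS_E=14) = 14; LS_C = 14−2 = 12
LF_B = min(LS_E=14, LS_F=25) = 14; LS_B = 14−7 = 7
LF_A = min(LS_C=12, LS_F=25) = 12; LS_A = 12−12 = 0
Slack_B = LS_B − ES_B = 7 − 0 = 7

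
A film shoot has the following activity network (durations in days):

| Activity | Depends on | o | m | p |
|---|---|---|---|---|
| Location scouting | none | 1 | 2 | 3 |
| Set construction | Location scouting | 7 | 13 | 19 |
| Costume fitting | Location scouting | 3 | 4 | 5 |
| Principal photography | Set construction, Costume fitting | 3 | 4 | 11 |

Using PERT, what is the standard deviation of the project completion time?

te_Location scouting = (1 + 4·2 + 3)/6 = 12/6 = 2; σ²_Location scouting = ((3−1)/6)² = 0.111
te_Set construction = (7 + 4·13 + 19)/6 = 78/6 = 13; σ²_Set construction = ((19−7)/6)² = 4.000
te_Costume fitting = (3 + 4·4 + 5)/6 = 24/6 = 4; σ²_Costume fitting = ((5−3)/6)² = 0.111
te_Principal photography = (3 + 4·4 + 11)/6 = 30/6 = 5; σ²_Principal photography = ((11−3)/6)² = 1.778

Forward pass:
ES_Location scouting = 0; EF_Location scouting = 2
ES_Set construction = 2; EF_Set construction = 2+13 = 15
ES_Costume fitting = 2; EF_Costume fitting = 2+4 = 6
ES_Principal photography = max(EF_Set construction=15, EF_Costume fitting=6) = 15; EF_Principal photography = 15+5 = 20
Expected project duration μ = 20 days. Critical path: Location scouting → Set construction → Principal photography.

Variance along critical path = 0.111 + 4.000 + 1.778 = 5.889
σ = √5.889 = 2.427 days

2.43 days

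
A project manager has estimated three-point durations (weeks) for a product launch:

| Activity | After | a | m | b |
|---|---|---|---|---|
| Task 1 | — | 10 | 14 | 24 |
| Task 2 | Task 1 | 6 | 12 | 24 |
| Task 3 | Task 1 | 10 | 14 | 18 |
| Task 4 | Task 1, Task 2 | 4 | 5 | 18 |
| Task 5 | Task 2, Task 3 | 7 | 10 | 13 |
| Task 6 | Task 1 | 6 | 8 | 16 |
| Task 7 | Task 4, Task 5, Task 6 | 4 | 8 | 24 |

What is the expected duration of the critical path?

49 weeks

te_Task 1 = (10 + 4·14 + 24)/6 = 90/6 = 15
te_Task 2 = (6 + 4·12 + 24)/6 = 78/6 = 13
te_Task 3 = (10 + 4·14 + 18)/6 = 84/6 = 14
te_Task 4 = (4 + 4·5 + 18)/6 = 42/6 = 7
te_Task 5 = (7 + 4·10 + 13)/6 = 60/6 = 10
te_Task 6 = (6 + 4·8 + 16)/6 = 54/6 = 9
te_Task 7 = (4 + 4·8 + 24)/6 = 60/6 = 10

Forward pass:
ES_Task 1 = 0; EF_Task 1 = 15
ES_Task 2 = 15; EF_Task 2 = 15+13 = 28
ES_Task 3 = 15; EF_Task 3 = 15+14 = 29
ES_Task 4 = max(EF_Task 1=15, EF_Task 2=28) = 28; EF_Task 4 = 28+7 = 35
ES_Task 5 = max(EF_Task 2=28, EF_Task 3=29) = 29; EF_Task 5 = 29+10 = 39
ES_Task 6 = 15; EF_Task 6 = 15+9 = 24
ES_Task 7 = max(EF_Task 4=35, EF_Task 5=39, EF_Task 6=24) = 39; EF_Task 7 = 39+10 = 49
Expected project duration μ = 49 weeks. Critical path: Task 1 → Task 3 → Task 5 → Task 7.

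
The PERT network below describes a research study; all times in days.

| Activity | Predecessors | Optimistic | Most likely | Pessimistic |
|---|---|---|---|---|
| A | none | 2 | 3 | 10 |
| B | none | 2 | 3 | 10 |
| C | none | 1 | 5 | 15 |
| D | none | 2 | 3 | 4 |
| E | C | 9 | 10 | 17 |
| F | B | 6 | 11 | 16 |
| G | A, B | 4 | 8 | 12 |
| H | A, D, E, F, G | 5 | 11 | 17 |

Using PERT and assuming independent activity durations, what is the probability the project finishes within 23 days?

te_A = (2 + 4·3 + 10)/6 = 24/6 = 4; σ²_A = ((10−2)/6)² = 1.778
te_B = (2 + 4·3 + 10)/6 = 24/6 = 4; σ²_B = ((10−2)/6)² = 1.778
te_C = (1 + 4·5 + 15)/6 = 36/6 = 6; σ²_C = ((15−1)/6)² = 5.444
te_D = (2 + 4·3 + 4)/6 = 18/6 = 3; σ²_D = ((4−2)/6)² = 0.111
te_E = (9 + 4·10 + 17)/6 = 66/6 = 11; σ²_E = ((17−9)/6)² = 1.778
te_F = (6 + 4·11 + 16)/6 = 66/6 = 11; σ²_F = ((16−6)/6)² = 2.778
te_G = (4 + 4·8 + 12)/6 = 48/6 = 8; σ²_G = ((12−4)/6)² = 1.778
te_H = (5 + 4·11 + 17)/6 = 66/6 = 11; σ²_H = ((17−5)/6)² = 4.000

Forward pass:
ES_A = 0; EF_A = 4
ES_B = 0; EF_B = 4
ES_C = 0; EF_C = 6
ES_D = 0; EF_D = 3
ES_E = 6; EF_E = 6+11 = 17
ES_F = 4; EF_F = 4+11 = 15
ES_G = max(EF_A=4, EF_B=4) = 4; EF_G = 4+8 = 12
ES_H = max(EF_A=4, EF_D=3, EF_E=17, EF_F=15, EF_G=12) = 17; EF_H = 17+11 = 28
Expected project duration μ = 28 days. Critical path: C → E → H.

Variance along critical path = 5.444 + 1.778 + 4.000 = 11.222; σ = √11.222 = 3.350 days.
Z = (23 − 28) / 3.350 = -1.493
P(T ≤ 23) = Φ(-1.493) ≈ 0.068

0.068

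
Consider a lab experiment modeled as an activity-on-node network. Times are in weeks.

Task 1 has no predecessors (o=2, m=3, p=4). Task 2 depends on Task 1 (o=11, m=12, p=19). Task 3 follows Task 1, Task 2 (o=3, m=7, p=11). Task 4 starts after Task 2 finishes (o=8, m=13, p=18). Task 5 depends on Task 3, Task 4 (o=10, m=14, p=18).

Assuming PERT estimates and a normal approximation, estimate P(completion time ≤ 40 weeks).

te_Task 1 = (2 + 4·3 + 4)/6 = 18/6 = 3; σ²_Task 1 = ((4−2)/6)² = 0.111
te_Task 2 = (11 + 4·12 + 19)/6 = 78/6 = 13; σ²_Task 2 = ((19−11)/6)² = 1.778
te_Task 3 = (3 + 4·7 + 11)/6 = 42/6 = 7; σ²_Task 3 = ((11−3)/6)² = 1.778
te_Task 4 = (8 + 4·13 + 18)/6 = 78/6 = 13; σ²_Task 4 = ((18−8)/6)² = 2.778
te_Task 5 = (10 + 4·14 + 18)/6 = 84/6 = 14; σ²_Task 5 = ((18−10)/6)² = 1.778

Forward pass:
ES_Task 1 = 0; EF_Task 1 = 3
ES_Task 2 = 3; EF_Task 2 = 3+13 = 16
ES_Task 3 = max(EF_Task 1=3, EF_Task 2=16) = 16; EF_Task 3 = 16+7 = 23
ES_Task 4 = 16; EF_Task 4 = 16+13 = 29
ES_Task 5 = max(EF_Task 3=23, EF_Task 4=29) = 29; EF_Task 5 = 29+14 = 43
Expected project duration μ = 43 weeks. Critical path: Task 1 → Task 2 → Task 4 → Task 5.

Variance along critical path = 0.111 + 1.778 + 2.778 + 1.778 = 6.444; σ = √6.444 = 2.539 weeks.
Z = (40 − 43) / 2.539 = -1.182
P(T ≤ 40) = Φ(-1.182) ≈ 0.119

0.119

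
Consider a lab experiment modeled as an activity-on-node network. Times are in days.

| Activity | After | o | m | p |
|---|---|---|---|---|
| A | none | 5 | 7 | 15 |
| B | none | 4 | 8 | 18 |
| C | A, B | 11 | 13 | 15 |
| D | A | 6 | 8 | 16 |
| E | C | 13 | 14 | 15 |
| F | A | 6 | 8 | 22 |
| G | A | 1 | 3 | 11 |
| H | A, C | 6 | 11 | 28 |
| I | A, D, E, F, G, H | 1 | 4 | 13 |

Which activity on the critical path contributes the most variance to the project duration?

te_A = (5 + 4·7 + 15)/6 = 48/6 = 8; σ²_A = ((15−5)/6)² = 2.778
te_B = (4 + 4·8 + 18)/6 = 54/6 = 9; σ²_B = ((18−4)/6)² = 5.444
te_C = (11 + 4·13 + 15)/6 = 78/6 = 13; σ²_C = ((15−11)/6)² = 0.444
te_D = (6 + 4·8 + 16)/6 = 54/6 = 9; σ²_D = ((16−6)/6)² = 2.778
te_E = (13 + 4·14 + 15)/6 = 84/6 = 14; σ²_E = ((15−13)/6)² = 0.111
te_F = (6 + 4·8 + 22)/6 = 60/6 = 10; σ²_F = ((22−6)/6)² = 7.111
te_G = (1 + 4·3 + 11)/6 = 24/6 = 4; σ²_G = ((11−1)/6)² = 2.778
te_H = (6 + 4·11 + 28)/6 = 78/6 = 13; σ²_H = ((28−6)/6)² = 13.444
te_I = (1 + 4·4 + 13)/6 = 30/6 = 5; σ²_I = ((13−1)/6)² = 4.000

Forward pass:
ES_A = 0; EF_A = 8
ES_B = 0; EF_B = 9
ES_C = max(EF_A=8, EF_B=9) = 9; EF_C = 9+13 = 22
ES_D = 8; EF_D = 8+9 = 17
ES_E = 22; EF_E = 22+14 = 36
ES_F = 8; EF_F = 8+10 = 18
ES_G = 8; EF_G = 8+4 = 12
ES_H = max(EF_A=8, EF_C=22) = 22; EF_H = 22+13 = 35
ES_I = max(EF_A=8, EF_D=17, EF_E=36, EF_F=18, EF_G=12, EF_H=35) = 36; EF_I = 36+5 = 41
Expected project duration μ = 41 days. Critical path: B → C → E → I.

Variances on critical path: σ²_B=5.444, σ²_C=0.444, σ²_E=0.111, σ²_I=4.000.
Largest is σ²_B = 5.444.

B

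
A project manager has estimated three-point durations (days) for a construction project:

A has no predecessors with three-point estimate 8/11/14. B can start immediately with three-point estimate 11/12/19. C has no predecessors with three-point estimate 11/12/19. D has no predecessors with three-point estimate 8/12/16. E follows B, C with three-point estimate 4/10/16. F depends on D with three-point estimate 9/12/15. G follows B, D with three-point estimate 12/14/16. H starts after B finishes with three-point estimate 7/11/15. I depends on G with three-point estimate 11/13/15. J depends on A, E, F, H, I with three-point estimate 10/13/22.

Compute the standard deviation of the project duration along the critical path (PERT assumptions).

2.58 days

te_A = (8 + 4·11 + 14)/6 = 66/6 = 11; σ²_A = ((14−8)/6)² = 1.000
te_B = (11 + 4·12 + 19)/6 = 78/6 = 13; σ²_B = ((19−11)/6)² = 1.778
te_C = (11 + 4·12 + 19)/6 = 78/6 = 13; σ²_C = ((19−11)/6)² = 1.778
te_D = (8 + 4·12 + 16)/6 = 72/6 = 12; σ²_D = ((16−8)/6)² = 1.778
te_E = (4 + 4·10 + 16)/6 = 60/6 = 10; σ²_E = ((16−4)/6)² = 4.000
te_F = (9 + 4·12 + 15)/6 = 72/6 = 12; σ²_F = ((15−9)/6)² = 1.000
te_G = (12 + 4·14 + 16)/6 = 84/6 = 14; σ²_G = ((16−12)/6)² = 0.444
te_H = (7 + 4·11 + 15)/6 = 66/6 = 11; σ²_H = ((15−7)/6)² = 1.778
te_I = (11 + 4·13 + 15)/6 = 78/6 = 13; σ²_I = ((15−11)/6)² = 0.444
te_J = (10 + 4·13 + 22)/6 = 84/6 = 14; σ²_J = ((22−10)/6)² = 4.000

Forward pass:
ES_A = 0; EF_A = 11
ES_B = 0; EF_B = 13
ES_C = 0; EF_C = 13
ES_D = 0; EF_D = 12
ES_E = max(EF_B=13, EF_C=13) = 13; EF_E = 13+10 = 23
ES_F = 12; EF_F = 12+12 = 24
ES_G = max(EF_B=13, EF_D=12) = 13; EF_G = 13+14 = 27
ES_H = 13; EF_H = 13+11 = 24
ES_I = 27; EF_I = 27+13 = 40
ES_J = max(EF_A=11, EF_E=23, EF_F=24, EF_H=24, EF_I=40) = 40; EF_J = 40+14 = 54
Expected project duration μ = 54 days. Critical path: B → G → I → J.

Variance along critical path = 1.778 + 0.444 + 0.444 + 4.000 = 6.667
σ = √6.667 = 2.582 days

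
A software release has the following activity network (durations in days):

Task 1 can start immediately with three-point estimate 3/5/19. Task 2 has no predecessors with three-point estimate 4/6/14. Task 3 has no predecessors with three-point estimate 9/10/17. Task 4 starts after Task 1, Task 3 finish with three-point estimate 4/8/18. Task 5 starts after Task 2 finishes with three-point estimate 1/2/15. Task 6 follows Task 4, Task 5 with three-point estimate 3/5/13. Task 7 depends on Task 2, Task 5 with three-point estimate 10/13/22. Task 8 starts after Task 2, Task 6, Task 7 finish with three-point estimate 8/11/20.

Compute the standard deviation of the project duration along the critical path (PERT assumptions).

3.74 days

te_Task 1 = (3 + 4·5 + 19)/6 = 42/6 = 7; σ²_Task 1 = ((19−3)/6)² = 7.111
te_Task 2 = (4 + 4·6 + 14)/6 = 42/6 = 7; σ²_Task 2 = ((14−4)/6)² = 2.778
te_Task 3 = (9 + 4·10 + 17)/6 = 66/6 = 11; σ²_Task 3 = ((17−9)/6)² = 1.778
te_Task 4 = (4 + 4·8 + 18)/6 = 54/6 = 9; σ²_Task 4 = ((18−4)/6)² = 5.444
te_Task 5 = (1 + 4·2 + 15)/6 = 24/6 = 4; σ²_Task 5 = ((15−1)/6)² = 5.444
te_Task 6 = (3 + 4·5 + 13)/6 = 36/6 = 6; σ²_Task 6 = ((13−3)/6)² = 2.778
te_Task 7 = (10 + 4·13 + 22)/6 = 84/6 = 14; σ²_Task 7 = ((22−10)/6)² = 4.000
te_Task 8 = (8 + 4·11 + 20)/6 = 72/6 = 12; σ²_Task 8 = ((20−8)/6)² = 4.000

Forward pass:
ES_Task 1 = 0; EF_Task 1 = 7
ES_Task 2 = 0; EF_Task 2 = 7
ES_Task 3 = 0; EF_Task 3 = 11
ES_Task 4 = max(EF_Task 1=7, EF_Task 3=11) = 11; EF_Task 4 = 11+9 = 20
ES_Task 5 = 7; EF_Task 5 = 7+4 = 11
ES_Task 6 = max(EF_Task 4=20, EF_Task 5=11) = 20; EF_Task 6 = 20+6 = 26
ES_Task 7 = max(EF_Task 2=7, EF_Task 5=11) = 11; EF_Task 7 = 11+14 = 25
ES_Task 8 = max(EF_Task 2=7, EF_Task 6=26, EF_Task 7=25) = 26; EF_Task 8 = 26+12 = 38
Expected project duration μ = 38 days. Critical path: Task 3 → Task 4 → Task 6 → Task 8.

Variance along critical path = 1.778 + 5.444 + 2.778 + 4.000 = 14.000
σ = √14.000 = 3.742 days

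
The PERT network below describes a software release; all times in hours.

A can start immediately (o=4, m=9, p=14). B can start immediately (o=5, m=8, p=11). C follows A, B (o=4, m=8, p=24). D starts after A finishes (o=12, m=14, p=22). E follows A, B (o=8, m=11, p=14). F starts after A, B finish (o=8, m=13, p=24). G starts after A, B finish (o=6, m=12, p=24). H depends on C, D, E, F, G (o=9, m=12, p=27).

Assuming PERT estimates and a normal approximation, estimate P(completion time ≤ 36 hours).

0.300

te_A = (4 + 4·9 + 14)/6 = 54/6 = 9; σ²_A = ((14−4)/6)² = 2.778
te_B = (5 + 4·8 + 11)/6 = 48/6 = 8; σ²_B = ((11−5)/6)² = 1.000
te_C = (4 + 4·8 + 24)/6 = 60/6 = 10; σ²_C = ((24−4)/6)² = 11.111
te_D = (12 + 4·14 + 22)/6 = 90/6 = 15; σ²_D = ((22−12)/6)² = 2.778
te_E = (8 + 4·11 + 14)/6 = 66/6 = 11; σ²_E = ((14−8)/6)² = 1.000
te_F = (8 + 4·13 + 24)/6 = 84/6 = 14; σ²_F = ((24−8)/6)² = 7.111
te_G = (6 + 4·12 + 24)/6 = 78/6 = 13; σ²_G = ((24−6)/6)² = 9.000
te_H = (9 + 4·12 + 27)/6 = 84/6 = 14; σ²_H = ((27−9)/6)² = 9.000

Forward pass:
ES_A = 0; EF_A = 9
ES_B = 0; EF_B = 8
ES_C = max(EF_A=9, EF_B=8) = 9; EF_C = 9+10 = 19
ES_D = 9; EF_D = 9+15 = 24
ES_E = max(EF_A=9, EF_B=8) = 9; EF_E = 9+11 = 20
ES_F = max(EF_A=9, EF_B=8) = 9; EF_F = 9+14 = 23
ES_G = max(EF_A=9, EF_B=8) = 9; EF_G = 9+13 = 22
ES_H = max(EF_C=19, EF_D=24, EF_E=20, EF_F=23, EF_G=22) = 24; EF_H = 24+14 = 38
Expected project duration μ = 38 hours. Critical path: A → D → H.

Variance along critical path = 2.778 + 2.778 + 9.000 = 14.556; σ = √14.556 = 3.815 hours.
Z = (36 − 38) / 3.815 = -0.524
P(T ≤ 36) = Φ(-0.524) ≈ 0.300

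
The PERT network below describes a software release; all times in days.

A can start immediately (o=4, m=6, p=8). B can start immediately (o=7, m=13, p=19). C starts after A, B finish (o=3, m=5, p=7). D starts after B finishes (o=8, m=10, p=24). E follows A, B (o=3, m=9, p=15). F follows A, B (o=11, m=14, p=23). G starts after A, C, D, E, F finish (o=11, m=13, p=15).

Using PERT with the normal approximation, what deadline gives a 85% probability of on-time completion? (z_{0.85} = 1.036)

te_A = (4 + 4·6 + 8)/6 = 36/6 = 6; σ²_A = ((8−4)/6)² = 0.444
te_B = (7 + 4·13 + 19)/6 = 78/6 = 13; σ²_B = ((19−7)/6)² = 4.000
te_C = (3 + 4·5 + 7)/6 = 30/6 = 5; σ²_C = ((7−3)/6)² = 0.444
te_D = (8 + 4·10 + 24)/6 = 72/6 = 12; σ²_D = ((24−8)/6)² = 7.111
te_E = (3 + 4·9 + 15)/6 = 54/6 = 9; σ²_E = ((15−3)/6)² = 4.000
te_F = (11 + 4·14 + 23)/6 = 90/6 = 15; σ²_F = ((23−11)/6)² = 4.000
te_G = (11 + 4·13 + 15)/6 = 78/6 = 13; σ²_G = ((15−11)/6)² = 0.444

Forward pass:
ES_A = 0; EF_A = 6
ES_B = 0; EF_B = 13
ES_C = max(EF_A=6, EF_B=13) = 13; EF_C = 13+5 = 18
ES_D = 13; EF_D = 13+12 = 25
ES_E = max(EF_A=6, EF_B=13) = 13; EF_E = 13+9 = 22
ES_F = max(EF_A=6, EF_B=13) = 13; EF_F = 13+15 = 28
ES_G = max(EF_A=6, EF_C=18, EF_D=25, EF_E=22, EF_F=28) = 28; EF_G = 28+13 = 41
Expected project duration μ = 41 days. Critical path: B → F → G.

Variance along critical path = 4.000 + 4.000 + 0.444 = 8.444; σ = 2.906 days.
D = μ + z·σ = 41 + 1.036·2.906 = 44.0 days

44.0 days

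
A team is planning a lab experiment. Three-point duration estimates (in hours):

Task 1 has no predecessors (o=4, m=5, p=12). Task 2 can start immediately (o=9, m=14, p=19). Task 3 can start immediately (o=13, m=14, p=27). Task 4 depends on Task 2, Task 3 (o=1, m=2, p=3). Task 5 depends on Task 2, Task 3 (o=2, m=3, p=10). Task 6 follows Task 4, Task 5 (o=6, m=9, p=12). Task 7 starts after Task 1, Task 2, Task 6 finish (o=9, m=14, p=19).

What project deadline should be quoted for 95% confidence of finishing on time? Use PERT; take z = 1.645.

te_Task 1 = (4 + 4·5 + 12)/6 = 36/6 = 6; σ²_Task 1 = ((12−4)/6)² = 1.778
te_Task 2 = (9 + 4·14 + 19)/6 = 84/6 = 14; σ²_Task 2 = ((19−9)/6)² = 2.778
te_Task 3 = (13 + 4·14 + 27)/6 = 96/6 = 16; σ²_Task 3 = ((27−13)/6)² = 5.444
te_Task 4 = (1 + 4·2 + 3)/6 = 12/6 = 2; σ²_Task 4 = ((3−1)/6)² = 0.111
te_Task 5 = (2 + 4·3 + 10)/6 = 24/6 = 4; σ²_Task 5 = ((10−2)/6)² = 1.778
te_Task 6 = (6 + 4·9 + 12)/6 = 54/6 = 9; σ²_Task 6 = ((12−6)/6)² = 1.000
te_Task 7 = (9 + 4·14 + 19)/6 = 84/6 = 14; σ²_Task 7 = ((19−9)/6)² = 2.778

Forward pass:
ES_Task 1 = 0; EF_Task 1 = 6
ES_Task 2 = 0; EF_Task 2 = 14
ES_Task 3 = 0; EF_Task 3 = 16
ES_Task 4 = max(EF_Task 2=14, EF_Task 3=16) = 16; EF_Task 4 = 16+2 = 18
ES_Task 5 = max(EF_Task 2=14, EF_Task 3=16) = 16; EF_Task 5 = 16+4 = 20
ES_Task 6 = max(EF_Task 4=18, EF_Task 5=20) = 20; EF_Task 6 = 20+9 = 29
ES_Task 7 = max(EF_Task 1=6, EF_Task 2=14, EF_Task 6=29) = 29; EF_Task 7 = 29+14 = 43
Expected project duration μ = 43 hours. Critical path: Task 3 → Task 5 → Task 6 → Task 7.

Variance along critical path = 5.444 + 1.778 + 1.000 + 2.778 = 11.000; σ = 3.317 hours.
D = μ + z·σ = 43 + 1.645·3.317 = 48.5 hours

48.5 hours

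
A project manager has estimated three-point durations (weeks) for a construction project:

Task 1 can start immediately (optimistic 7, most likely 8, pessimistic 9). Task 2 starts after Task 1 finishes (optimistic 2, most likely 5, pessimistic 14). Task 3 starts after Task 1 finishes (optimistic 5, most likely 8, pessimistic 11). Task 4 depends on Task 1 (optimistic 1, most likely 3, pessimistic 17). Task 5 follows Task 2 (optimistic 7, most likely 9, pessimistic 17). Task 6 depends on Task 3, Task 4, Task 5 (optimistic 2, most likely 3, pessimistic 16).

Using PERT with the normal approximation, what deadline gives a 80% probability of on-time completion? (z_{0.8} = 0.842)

32.0 weeks

te_Task 1 = (7 + 4·8 + 9)/6 = 48/6 = 8; σ²_Task 1 = ((9−7)/6)² = 0.111
te_Task 2 = (2 + 4·5 + 14)/6 = 36/6 = 6; σ²_Task 2 = ((14−2)/6)² = 4.000
te_Task 3 = (5 + 4·8 + 11)/6 = 48/6 = 8; σ²_Task 3 = ((11−5)/6)² = 1.000
te_Task 4 = (1 + 4·3 + 17)/6 = 30/6 = 5; σ²_Task 4 = ((17−1)/6)² = 7.111
te_Task 5 = (7 + 4·9 + 17)/6 = 60/6 = 10; σ²_Task 5 = ((17−7)/6)² = 2.778
te_Task 6 = (2 + 4·3 + 16)/6 = 30/6 = 5; σ²_Task 6 = ((16−2)/6)² = 5.444

Forward pass:
ES_Task 1 = 0; EF_Task 1 = 8
ES_Task 2 = 8; EF_Task 2 = 8+6 = 14
ES_Task 3 = 8; EF_Task 3 = 8+8 = 16
ES_Task 4 = 8; EF_Task 4 = 8+5 = 13
ES_Task 5 = 14; EF_Task 5 = 14+10 = 24
ES_Task 6 = max(EF_Task 3=16, EF_Task 4=13, EF_Task 5=24) = 24; EF_Task 6 = 24+5 = 29
Expected project duration μ = 29 weeks. Critical path: Task 1 → Task 2 → Task 5 → Task 6.

Variance along critical path = 0.111 + 4.000 + 2.778 + 5.444 = 12.333; σ = 3.512 weeks.
D = μ + z·σ = 29 + 0.842·3.512 = 32.0 weeks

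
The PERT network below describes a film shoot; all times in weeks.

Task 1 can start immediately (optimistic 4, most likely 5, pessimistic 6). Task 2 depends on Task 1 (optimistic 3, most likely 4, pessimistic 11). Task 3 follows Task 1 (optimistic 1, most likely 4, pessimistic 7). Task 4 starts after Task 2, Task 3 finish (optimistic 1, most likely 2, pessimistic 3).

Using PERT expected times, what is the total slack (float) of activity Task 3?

te_Task 1 = (4 + 4·5 + 6)/6 = 30/6 = 5
te_Task 2 = (3 + 4·4 + 11)/6 = 30/6 = 5
te_Task 3 = (1 + 4·4 + 7)/6 = 24/6 = 4
te_Task 4 = (1 + 4·2 + 3)/6 = 12/6 = 2

Forward pass:
ES_Task 1 = 0; EF_Task 1 = 5
ES_Task 2 = 5; EF_Task 2 = 5+5 = 10
ES_Task 3 = 5; EF_Task 3 = 5+4 = 9
ES_Task 4 = max(EF_Task 2=10, EF_Task 3=9) = 10; EF_Task 4 = 10+2 = 12
Expected project duration μ = 12 weeks. Critical path: Task 1 → Task 2 → Task 4.

Backward pass:
LF_Task 4 = 12; LS_Task 4 = 12−2 = 10
LF_Task 3 = LS_Task 4 = 10; LS_Task 3 = 10−4 = 6
LF_Task 2 = LS_Task 4 = 10; LS_Task 2 = 10−5 = 5
LF_Task 1 = min(LS_Task 2=5, LS_Task 3=6) = 5; LS_Task 1 = 5−5 = 0
Slack_Task 3 = LS_Task 3 − ES_Task 3 = 6 − 5 = 1

1 weeks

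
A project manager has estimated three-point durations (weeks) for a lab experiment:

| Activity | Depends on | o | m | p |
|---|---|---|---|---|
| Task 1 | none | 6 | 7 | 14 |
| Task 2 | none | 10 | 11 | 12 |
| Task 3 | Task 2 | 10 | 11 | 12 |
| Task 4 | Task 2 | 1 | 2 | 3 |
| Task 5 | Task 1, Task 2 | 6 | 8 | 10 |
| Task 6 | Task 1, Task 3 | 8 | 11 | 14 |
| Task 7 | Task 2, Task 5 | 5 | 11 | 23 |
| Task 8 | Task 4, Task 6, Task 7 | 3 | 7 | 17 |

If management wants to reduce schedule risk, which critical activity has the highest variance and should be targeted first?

Task 8

te_Task 1 = (6 + 4·7 + 14)/6 = 48/6 = 8; σ²_Task 1 = ((14−6)/6)² = 1.778
te_Task 2 = (10 + 4·11 + 12)/6 = 66/6 = 11; σ²_Task 2 = ((12−10)/6)² = 0.111
te_Task 3 = (10 + 4·11 + 12)/6 = 66/6 = 11; σ²_Task 3 = ((12−10)/6)² = 0.111
te_Task 4 = (1 + 4·2 + 3)/6 = 12/6 = 2; σ²_Task 4 = ((3−1)/6)² = 0.111
te_Task 5 = (6 + 4·8 + 10)/6 = 48/6 = 8; σ²_Task 5 = ((10−6)/6)² = 0.444
te_Task 6 = (8 + 4·11 + 14)/6 = 66/6 = 11; σ²_Task 6 = ((14−8)/6)² = 1.000
te_Task 7 = (5 + 4·11 + 23)/6 = 72/6 = 12; σ²_Task 7 = ((23−5)/6)² = 9.000
te_Task 8 = (3 + 4·7 + 17)/6 = 48/6 = 8; σ²_Task 8 = ((17−3)/6)² = 5.444

Forward pass:
ES_Task 1 = 0; EF_Task 1 = 8
ES_Task 2 = 0; EF_Task 2 = 11
ES_Task 3 = 11; EF_Task 3 = 11+11 = 22
ES_Task 4 = 11; EF_Task 4 = 11+2 = 13
ES_Task 5 = max(EF_Task 1=8, EF_Task 2=11) = 11; EF_Task 5 = 11+8 = 19
ES_Task 6 = max(EF_Task 1=8, EF_Task 3=22) = 22; EF_Task 6 = 22+11 = 33
ES_Task 7 = max(EF_Task 2=11, EF_Task 5=19) = 19; EF_Task 7 = 19+12 = 31
ES_Task 8 = max(EF_Task 4=13, EF_Task 6=33, EF_Task 7=31) = 33; EF_Task 8 = 33+8 = 41
Expected project duration μ = 41 weeks. Critical path: Task 2 → Task 3 → Task 6 → Task 8.

Variances on critical path: σ²_Task 2=0.111, σ²_Task 3=0.111, σ²_Task 6=1.000, σ²_Task 8=5.444.
Largest is σ²_Task 8 = 5.444.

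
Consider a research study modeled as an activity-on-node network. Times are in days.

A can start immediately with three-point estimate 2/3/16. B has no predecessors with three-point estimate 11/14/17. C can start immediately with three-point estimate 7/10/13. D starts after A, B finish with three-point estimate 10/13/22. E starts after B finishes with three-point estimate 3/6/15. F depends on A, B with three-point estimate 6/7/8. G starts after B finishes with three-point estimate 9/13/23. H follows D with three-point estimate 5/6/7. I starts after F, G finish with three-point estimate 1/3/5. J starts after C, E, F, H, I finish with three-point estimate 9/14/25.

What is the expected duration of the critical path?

te_A = (2 + 4·3 + 16)/6 = 30/6 = 5
te_B = (11 + 4·14 + 17)/6 = 84/6 = 14
te_C = (7 + 4·10 + 13)/6 = 60/6 = 10
te_D = (10 + 4·13 + 22)/6 = 84/6 = 14
te_E = (3 + 4·6 + 15)/6 = 42/6 = 7
te_F = (6 + 4·7 + 8)/6 = 42/6 = 7
te_G = (9 + 4·13 + 23)/6 = 84/6 = 14
te_H = (5 + 4·6 + 7)/6 = 36/6 = 6
te_I = (1 + 4·3 + 5)/6 = 18/6 = 3
te_J = (9 + 4·14 + 25)/6 = 90/6 = 15

Forward pass:
ES_A = 0; EF_A = 5
ES_B = 0; EF_B = 14
ES_C = 0; EF_C = 10
ES_D = max(EF_A=5, EF_B=14) = 14; EF_D = 14+14 = 28
ES_E = 14; EF_E = 14+7 = 21
ES_F = max(EF_A=5, EF_B=14) = 14; EF_F = 14+7 = 21
ES_G = 14; EF_G = 14+14 = 28
ES_H = 28; EF_H = 28+6 = 34
ES_I = max(EF_F=21, EF_G=28) = 28; EF_I = 28+3 = 31
ES_J = max(EF_C=10, EF_E=21, EF_F=21, EF_H=34, EF_I=31) = 34; EF_J = 34+15 = 49
Expected project duration μ = 49 days. Critical path: B → D → H → J.

49 days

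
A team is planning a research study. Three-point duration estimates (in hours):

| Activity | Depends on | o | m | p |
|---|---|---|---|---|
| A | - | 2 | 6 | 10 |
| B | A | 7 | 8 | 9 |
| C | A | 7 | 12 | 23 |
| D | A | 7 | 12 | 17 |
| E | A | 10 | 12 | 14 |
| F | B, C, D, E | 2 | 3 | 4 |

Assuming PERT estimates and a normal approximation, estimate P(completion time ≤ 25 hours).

0.841

te_A = (2 + 4·6 + 10)/6 = 36/6 = 6; σ²_A = ((10−2)/6)² = 1.778
te_B = (7 + 4·8 + 9)/6 = 48/6 = 8; σ²_B = ((9−7)/6)² = 0.111
te_C = (7 + 4·12 + 23)/6 = 78/6 = 13; σ²_C = ((23−7)/6)² = 7.111
te_D = (7 + 4·12 + 17)/6 = 72/6 = 12; σ²_D = ((17−7)/6)² = 2.778
te_E = (10 + 4·12 + 14)/6 = 72/6 = 12; σ²_E = ((14−10)/6)² = 0.444
te_F = (2 + 4·3 + 4)/6 = 18/6 = 3; σ²_F = ((4−2)/6)² = 0.111

Forward pass:
ES_A = 0; EF_A = 6
ES_B = 6; EF_B = 6+8 = 14
ES_C = 6; EF_C = 6+13 = 19
ES_D = 6; EF_D = 6+12 = 18
ES_E = 6; EF_E = 6+12 = 18
ES_F = max(EF_B=14, EF_C=19, EF_D=18, EF_E=18) = 19; EF_F = 19+3 = 22
Expected project duration μ = 22 hours. Critical path: A → C → F.

Variance along critical path = 1.778 + 7.111 + 0.111 = 9.000; σ = √9.000 = 3.000 hours.
Z = (25 − 22) / 3.000 = 1.000
P(T ≤ 25) = Φ(1.000) ≈ 0.841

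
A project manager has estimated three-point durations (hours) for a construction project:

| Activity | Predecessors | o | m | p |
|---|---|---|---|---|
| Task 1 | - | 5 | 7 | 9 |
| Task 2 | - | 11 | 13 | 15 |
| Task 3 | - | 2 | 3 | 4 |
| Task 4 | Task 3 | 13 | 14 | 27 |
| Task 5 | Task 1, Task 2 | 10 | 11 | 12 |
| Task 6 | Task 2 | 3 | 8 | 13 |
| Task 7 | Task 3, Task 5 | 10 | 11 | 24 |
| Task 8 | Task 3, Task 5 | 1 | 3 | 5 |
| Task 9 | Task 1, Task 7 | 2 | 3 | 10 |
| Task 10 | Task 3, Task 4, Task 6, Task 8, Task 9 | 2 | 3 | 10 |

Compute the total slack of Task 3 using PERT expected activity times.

te_Task 1 = (5 + 4·7 + 9)/6 = 42/6 = 7
te_Task 2 = (11 + 4·13 + 15)/6 = 78/6 = 13
te_Task 3 = (2 + 4·3 + 4)/6 = 18/6 = 3
te_Task 4 = (13 + 4·14 + 27)/6 = 96/6 = 16
te_Task 5 = (10 + 4·11 + 12)/6 = 66/6 = 11
te_Task 6 = (3 + 4·8 + 13)/6 = 48/6 = 8
te_Task 7 = (10 + 4·11 + 24)/6 = 78/6 = 13
te_Task 8 = (1 + 4·3 + 5)/6 = 18/6 = 3
te_Task 9 = (2 + 4·3 + 10)/6 = 24/6 = 4
te_Task 10 = (2 + 4·3 + 10)/6 = 24/6 = 4

Forward pass:
ES_Task 1 = 0; EF_Task 1 = 7
ES_Task 2 = 0; EF_Task 2 = 13
ES_Task 3 = 0; EF_Task 3 = 3
ES_Task 4 = 3; EF_Task 4 = 3+16 = 19
ES_Task 5 = max(EF_Task 1=7, EF_Task 2=13) = 13; EF_Task 5 = 13+11 = 24
ES_Task 6 = 13; EF_Task 6 = 13+8 = 21
ES_Task 7 = max(EF_Task 3=3, EF_Task 5=24) = 24; EF_Task 7 = 24+13 = 37
ES_Task 8 = max(EF_Task 3=3, EF_Task 5=24) = 24; EF_Task 8 = 24+3 = 27
ES_Task 9 = max(EF_Task 1=7, EF_Task 7=37) = 37; EF_Task 9 = 37+4 = 41
ES_Task 10 = max(EF_Task 3=3, EF_Task 4=19, EF_Task 6=21, EF_Task 8=27, EF_Task 9=41) = 41; EF_Task 10 = 41+4 = 45
Expected project duration μ = 45 hours. Critical path: Task 2 → Task 5 → Task 7 → Task 9 → Task 10.

Backward pass:
LF_Task 10 = 45; LS_Task 10 = 45−4 = 41
LF_Task 9 = LS_Task 10 = 41; LS_Task 9 = 41−4 = 37
LF_Task 8 = LS_Task 10 = 41; LS_Task 8 = 41−3 = 38
LF_Task 7 = LS_Task 9 = 37; LS_Task 7 = 37−13 = 24
LF_Task 6 = LS_Task 10 = 41; LS_Task 6 = 41−8 = 33
LF_Task 5 = min(LS_Task 7=24, LS_Task 8=38) = 24; LS_Task 5 = 24−11 = 13
LF_Task 4 = LS_Task 10 = 41; LS_Task 4 = 41−16 = 25
LF_Task 3 = min(LS_Task 4=25, LS_Task 7=24, LS_Task 8=38, LS_Task 10=41) = 24; LS_Task 3 = 24−3 = 21
LF_Task 2 = min(LS_Task 5=13, LS_Task 6=33) = 13; LS_Task 2 = 13−13 = 0
LF_Task 1 = min(LS_Task 5=13, LS_Task 9=37) = 13; LS_Task 1 = 13−7 = 6
Slack_Task 3 = LS_Task 3 − ES_Task 3 = 21 − 0 = 21

21 hours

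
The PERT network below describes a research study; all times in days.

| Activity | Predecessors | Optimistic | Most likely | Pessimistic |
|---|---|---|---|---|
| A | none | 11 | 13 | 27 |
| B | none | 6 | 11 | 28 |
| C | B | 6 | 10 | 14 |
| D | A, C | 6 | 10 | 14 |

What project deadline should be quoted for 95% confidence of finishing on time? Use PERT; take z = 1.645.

39.8 days

te_A = (11 + 4·13 + 27)/6 = 90/6 = 15; σ²_A = ((27−11)/6)² = 7.111
te_B = (6 + 4·11 + 28)/6 = 78/6 = 13; σ²_B = ((28−6)/6)² = 13.444
te_C = (6 + 4·10 + 14)/6 = 60/6 = 10; σ²_C = ((14−6)/6)² = 1.778
te_D = (6 + 4·10 + 14)/6 = 60/6 = 10; σ²_D = ((14−6)/6)² = 1.778

Forward pass:
ES_A = 0; EF_A = 15
ES_B = 0; EF_B = 13
ES_C = 13; EF_C = 13+10 = 23
ES_D = max(EF_A=15, EF_C=23) = 23; EF_D = 23+10 = 33
Expected project duration μ = 33 days. Critical path: B → C → D.

Variance along critical path = 13.444 + 1.778 + 1.778 = 17.000; σ = 4.123 days.
D = μ + z·σ = 33 + 1.645·4.123 = 39.8 days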